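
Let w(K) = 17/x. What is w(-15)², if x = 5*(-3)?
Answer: 289/225 ≈ 1.2844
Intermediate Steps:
x = -15
w(K) = -17/15 (w(K) = 17/(-15) = 17*(-1/15) = -17/15)
w(-15)² = (-17/15)² = 289/225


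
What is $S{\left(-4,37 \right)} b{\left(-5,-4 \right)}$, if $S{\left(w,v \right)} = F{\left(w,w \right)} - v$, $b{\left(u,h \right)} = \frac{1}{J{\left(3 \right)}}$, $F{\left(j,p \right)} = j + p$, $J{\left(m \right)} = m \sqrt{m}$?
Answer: $- 5 \sqrt{3} \approx -8.6602$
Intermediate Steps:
$J{\left(m \right)} = m^{\frac{3}{2}}$
$b{\left(u,h \right)} = \frac{\sqrt{3}}{9}$ ($b{\left(u,h \right)} = \frac{1}{3^{\frac{3}{2}}} = \frac{1}{3 \sqrt{3}} = \frac{\sqrt{3}}{9}$)
$S{\left(w,v \right)} = - v + 2 w$ ($S{\left(w,v \right)} = \left(w + w\right) - v = 2 w - v = - v + 2 w$)
$S{\left(-4,37 \right)} b{\left(-5,-4 \right)} = \left(\left(-1\right) 37 + 2 \left(-4\right)\right) \frac{\sqrt{3}}{9} = \left(-37 - 8\right) \frac{\sqrt{3}}{9} = - 45 \frac{\sqrt{3}}{9} = - 5 \sqrt{3}$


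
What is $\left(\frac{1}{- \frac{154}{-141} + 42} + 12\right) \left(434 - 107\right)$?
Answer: $\frac{23888331}{6076} \approx 3931.6$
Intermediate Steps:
$\left(\frac{1}{- \frac{154}{-141} + 42} + 12\right) \left(434 - 107\right) = \left(\frac{1}{\left(-154\right) \left(- \frac{1}{141}\right) + 42} + 12\right) 327 = \left(\frac{1}{\frac{154}{141} + 42} + 12\right) 327 = \left(\frac{1}{\frac{6076}{141}} + 12\right) 327 = \left(\frac{141}{6076} + 12\right) 327 = \frac{73053}{6076} \cdot 327 = \frac{23888331}{6076}$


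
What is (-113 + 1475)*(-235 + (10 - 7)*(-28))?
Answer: -434478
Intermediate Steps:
(-113 + 1475)*(-235 + (10 - 7)*(-28)) = 1362*(-235 + 3*(-28)) = 1362*(-235 - 84) = 1362*(-319) = -434478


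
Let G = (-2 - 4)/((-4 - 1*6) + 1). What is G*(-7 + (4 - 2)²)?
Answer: -2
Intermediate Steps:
G = ⅔ (G = -6/((-4 - 6) + 1) = -6/(-10 + 1) = -6/(-9) = -6*(-⅑) = ⅔ ≈ 0.66667)
G*(-7 + (4 - 2)²) = 2*(-7 + (4 - 2)²)/3 = 2*(-7 + 2²)/3 = 2*(-7 + 4)/3 = (⅔)*(-3) = -2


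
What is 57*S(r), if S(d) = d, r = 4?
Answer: 228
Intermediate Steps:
57*S(r) = 57*4 = 228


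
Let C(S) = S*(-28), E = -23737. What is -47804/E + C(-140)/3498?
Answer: 130133716/41516013 ≈ 3.1345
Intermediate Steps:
C(S) = -28*S
-47804/E + C(-140)/3498 = -47804/(-23737) - 28*(-140)/3498 = -47804*(-1/23737) + 3920*(1/3498) = 47804/23737 + 1960/1749 = 130133716/41516013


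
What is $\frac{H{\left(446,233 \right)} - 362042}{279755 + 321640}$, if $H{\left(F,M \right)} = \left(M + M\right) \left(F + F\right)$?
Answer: $\frac{10726}{120279} \approx 0.089176$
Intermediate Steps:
$H{\left(F,M \right)} = 4 F M$ ($H{\left(F,M \right)} = 2 M 2 F = 4 F M$)
$\frac{H{\left(446,233 \right)} - 362042}{279755 + 321640} = \frac{4 \cdot 446 \cdot 233 - 362042}{279755 + 321640} = \frac{415672 - 362042}{601395} = 53630 \cdot \frac{1}{601395} = \frac{10726}{120279}$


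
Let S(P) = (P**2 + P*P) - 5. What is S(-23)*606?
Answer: 638118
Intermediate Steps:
S(P) = -5 + 2*P**2 (S(P) = (P**2 + P**2) - 5 = 2*P**2 - 5 = -5 + 2*P**2)
S(-23)*606 = (-5 + 2*(-23)**2)*606 = (-5 + 2*529)*606 = (-5 + 1058)*606 = 1053*606 = 638118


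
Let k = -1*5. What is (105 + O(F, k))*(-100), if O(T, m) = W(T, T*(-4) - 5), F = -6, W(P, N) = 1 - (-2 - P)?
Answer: -10200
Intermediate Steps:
W(P, N) = 3 + P (W(P, N) = 1 + (2 + P) = 3 + P)
k = -5
O(T, m) = 3 + T
(105 + O(F, k))*(-100) = (105 + (3 - 6))*(-100) = (105 - 3)*(-100) = 102*(-100) = -10200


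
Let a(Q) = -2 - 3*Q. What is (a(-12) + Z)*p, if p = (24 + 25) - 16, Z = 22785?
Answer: 753027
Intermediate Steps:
p = 33 (p = 49 - 16 = 33)
(a(-12) + Z)*p = ((-2 - 3*(-12)) + 22785)*33 = ((-2 + 36) + 22785)*33 = (34 + 22785)*33 = 22819*33 = 753027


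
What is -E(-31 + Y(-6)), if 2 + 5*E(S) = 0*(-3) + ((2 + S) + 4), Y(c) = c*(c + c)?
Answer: -9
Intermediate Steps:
Y(c) = 2*c**2 (Y(c) = c*(2*c) = 2*c**2)
E(S) = 4/5 + S/5 (E(S) = -2/5 + (0*(-3) + ((2 + S) + 4))/5 = -2/5 + (0 + (6 + S))/5 = -2/5 + (6 + S)/5 = -2/5 + (6/5 + S/5) = 4/5 + S/5)
-E(-31 + Y(-6)) = -(4/5 + (-31 + 2*(-6)**2)/5) = -(4/5 + (-31 + 2*36)/5) = -(4/5 + (-31 + 72)/5) = -(4/5 + (1/5)*41) = -(4/5 + 41/5) = -1*9 = -9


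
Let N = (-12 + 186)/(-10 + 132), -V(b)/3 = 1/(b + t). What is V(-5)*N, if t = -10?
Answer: 87/305 ≈ 0.28525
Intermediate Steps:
V(b) = -3/(-10 + b) (V(b) = -3/(b - 10) = -3/(-10 + b))
N = 87/61 (N = 174/122 = 174*(1/122) = 87/61 ≈ 1.4262)
V(-5)*N = -3/(-10 - 5)*(87/61) = -3/(-15)*(87/61) = -3*(-1/15)*(87/61) = (1/5)*(87/61) = 87/305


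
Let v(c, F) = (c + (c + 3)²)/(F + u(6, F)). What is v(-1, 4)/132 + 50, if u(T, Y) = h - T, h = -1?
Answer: 6599/132 ≈ 49.992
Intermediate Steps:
u(T, Y) = -1 - T
v(c, F) = (c + (3 + c)²)/(-7 + F) (v(c, F) = (c + (c + 3)²)/(F + (-1 - 1*6)) = (c + (3 + c)²)/(F + (-1 - 6)) = (c + (3 + c)²)/(F - 7) = (c + (3 + c)²)/(-7 + F))
v(-1, 4)/132 + 50 = ((-1 + (3 - 1)²)/(-7 + 4))/132 + 50 = ((-1 + 2²)/(-3))*(1/132) + 50 = -(-1 + 4)/3*(1/132) + 50 = -⅓*3*(1/132) + 50 = -1*1/132 + 50 = -1/132 + 50 = 6599/132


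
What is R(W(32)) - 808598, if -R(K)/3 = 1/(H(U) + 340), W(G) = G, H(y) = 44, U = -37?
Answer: -103500545/128 ≈ -8.0860e+5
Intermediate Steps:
R(K) = -1/128 (R(K) = -3/(44 + 340) = -3/384 = -3*1/384 = -1/128)
R(W(32)) - 808598 = -1/128 - 808598 = -103500545/128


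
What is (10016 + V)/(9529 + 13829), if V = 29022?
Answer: 19519/11679 ≈ 1.6713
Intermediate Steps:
(10016 + V)/(9529 + 13829) = (10016 + 29022)/(9529 + 13829) = 39038/23358 = 39038*(1/23358) = 19519/11679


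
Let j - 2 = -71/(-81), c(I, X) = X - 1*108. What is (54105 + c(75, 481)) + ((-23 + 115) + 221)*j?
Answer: 4485647/81 ≈ 55378.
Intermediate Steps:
c(I, X) = -108 + X (c(I, X) = X - 108 = -108 + X)
j = 233/81 (j = 2 - 71/(-81) = 2 - 71*(-1/81) = 2 + 71/81 = 233/81 ≈ 2.8765)
(54105 + c(75, 481)) + ((-23 + 115) + 221)*j = (54105 + (-108 + 481)) + ((-23 + 115) + 221)*(233/81) = (54105 + 373) + (92 + 221)*(233/81) = 54478 + 313*(233/81) = 54478 + 72929/81 = 4485647/81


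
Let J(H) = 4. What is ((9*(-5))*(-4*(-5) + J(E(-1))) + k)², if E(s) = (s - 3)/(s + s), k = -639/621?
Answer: 5563817281/4761 ≈ 1.1686e+6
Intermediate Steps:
k = -71/69 (k = -639*1/621 = -71/69 ≈ -1.0290)
E(s) = (-3 + s)/(2*s) (E(s) = (-3 + s)/((2*s)) = (-3 + s)*(1/(2*s)) = (-3 + s)/(2*s))
((9*(-5))*(-4*(-5) + J(E(-1))) + k)² = ((9*(-5))*(-4*(-5) + 4) - 71/69)² = (-45*(20 + 4) - 71/69)² = (-45*24 - 71/69)² = (-1080 - 71/69)² = (-74591/69)² = 5563817281/4761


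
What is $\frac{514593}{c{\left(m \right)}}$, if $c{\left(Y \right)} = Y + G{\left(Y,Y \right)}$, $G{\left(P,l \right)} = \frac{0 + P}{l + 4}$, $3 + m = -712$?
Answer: $- \frac{365875623}{507650} \approx -720.72$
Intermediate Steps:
$m = -715$ ($m = -3 - 712 = -715$)
$G{\left(P,l \right)} = \frac{P}{4 + l}$
$c{\left(Y \right)} = Y + \frac{Y}{4 + Y}$
$\frac{514593}{c{\left(m \right)}} = \frac{514593}{\left(-715\right) \frac{1}{4 - 715} \left(5 - 715\right)} = \frac{514593}{\left(-715\right) \frac{1}{-711} \left(-710\right)} = \frac{514593}{\left(-715\right) \left(- \frac{1}{711}\right) \left(-710\right)} = \frac{514593}{- \frac{507650}{711}} = 514593 \left(- \frac{711}{507650}\right) = - \frac{365875623}{507650}$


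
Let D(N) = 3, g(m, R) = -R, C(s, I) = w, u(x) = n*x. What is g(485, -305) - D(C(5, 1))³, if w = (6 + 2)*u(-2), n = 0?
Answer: 278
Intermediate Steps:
u(x) = 0 (u(x) = 0*x = 0)
w = 0 (w = (6 + 2)*0 = 8*0 = 0)
C(s, I) = 0
g(485, -305) - D(C(5, 1))³ = -1*(-305) - 1*3³ = 305 - 1*27 = 305 - 27 = 278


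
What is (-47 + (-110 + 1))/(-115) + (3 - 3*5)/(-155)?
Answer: 5112/3565 ≈ 1.4339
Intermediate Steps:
(-47 + (-110 + 1))/(-115) + (3 - 3*5)/(-155) = (-47 - 109)*(-1/115) + (3 - 15)*(-1/155) = -156*(-1/115) - 12*(-1/155) = 156/115 + 12/155 = 5112/3565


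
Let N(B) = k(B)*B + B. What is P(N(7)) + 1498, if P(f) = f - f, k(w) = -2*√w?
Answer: 1498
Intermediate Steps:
N(B) = B - 2*B^(3/2) (N(B) = (-2*√B)*B + B = -2*B^(3/2) + B = B - 2*B^(3/2))
P(f) = 0
P(N(7)) + 1498 = 0 + 1498 = 1498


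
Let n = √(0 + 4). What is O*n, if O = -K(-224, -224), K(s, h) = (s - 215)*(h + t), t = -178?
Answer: -352956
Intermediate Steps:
K(s, h) = (-215 + s)*(-178 + h) (K(s, h) = (s - 215)*(h - 178) = (-215 + s)*(-178 + h))
n = 2 (n = √4 = 2)
O = -176478 (O = -(38270 - 215*(-224) - 178*(-224) - 224*(-224)) = -(38270 + 48160 + 39872 + 50176) = -1*176478 = -176478)
O*n = -176478*2 = -352956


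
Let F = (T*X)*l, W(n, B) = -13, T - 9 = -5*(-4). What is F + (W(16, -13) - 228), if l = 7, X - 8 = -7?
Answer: -38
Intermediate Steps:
X = 1 (X = 8 - 7 = 1)
T = 29 (T = 9 - 5*(-4) = 9 + 20 = 29)
F = 203 (F = (29*1)*7 = 29*7 = 203)
F + (W(16, -13) - 228) = 203 + (-13 - 228) = 203 - 241 = -38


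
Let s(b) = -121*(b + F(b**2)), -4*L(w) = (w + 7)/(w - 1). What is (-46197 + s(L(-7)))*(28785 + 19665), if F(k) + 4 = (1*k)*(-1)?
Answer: -2214794850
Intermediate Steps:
L(w) = -(7 + w)/(4*(-1 + w)) (L(w) = -(w + 7)/(4*(w - 1)) = -(7 + w)/(4*(-1 + w)))
F(k) = -4 - k (F(k) = -4 + (1*k)*(-1) = -4 + k*(-1) = -4 - k)
s(b) = 484 - 121*b + 121*b**2 (s(b) = -121*(b + (-4 - b**2)) = -121*(-4 + b - b**2) = 484 - 121*b + 121*b**2)
(-46197 + s(L(-7)))*(28785 + 19665) = (-46197 + (484 - 121*(-7 - 1*(-7))/(4*(-1 - 7)) + 121*((-7 - 1*(-7))/(4*(-1 - 7)))**2))*(28785 + 19665) = (-46197 + (484 - 121*(-7 + 7)/(4*(-8)) + 121*((1/4)*(-7 + 7)/(-8))**2))*48450 = (-46197 + (484 - 121*(-1)*0/(4*8) + 121*((1/4)*(-1/8)*0)**2))*48450 = (-46197 + (484 - 121*0 + 121*0**2))*48450 = (-46197 + (484 + 0 + 121*0))*48450 = (-46197 + (484 + 0 + 0))*48450 = (-46197 + 484)*48450 = -45713*48450 = -2214794850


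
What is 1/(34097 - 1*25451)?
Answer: 1/8646 ≈ 0.00011566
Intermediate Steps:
1/(34097 - 1*25451) = 1/(34097 - 25451) = 1/8646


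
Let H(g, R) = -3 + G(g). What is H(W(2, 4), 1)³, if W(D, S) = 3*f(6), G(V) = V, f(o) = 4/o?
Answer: -1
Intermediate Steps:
W(D, S) = 2 (W(D, S) = 3*(4/6) = 3*(4*(⅙)) = 3*(⅔) = 2)
H(g, R) = -3 + g
H(W(2, 4), 1)³ = (-3 + 2)³ = (-1)³ = -1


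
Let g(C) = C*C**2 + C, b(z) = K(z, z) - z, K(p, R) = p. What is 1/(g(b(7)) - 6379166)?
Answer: -1/6379166 ≈ -1.5676e-7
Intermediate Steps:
b(z) = 0 (b(z) = z - z = 0)
g(C) = C + C**3 (g(C) = C**3 + C = C + C**3)
1/(g(b(7)) - 6379166) = 1/((0 + 0**3) - 6379166) = 1/((0 + 0) - 6379166) = 1/(0 - 6379166) = 1/(-6379166) = -1/6379166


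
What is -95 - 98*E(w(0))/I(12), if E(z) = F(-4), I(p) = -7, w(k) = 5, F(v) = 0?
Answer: -95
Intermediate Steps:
E(z) = 0
-95 - 98*E(w(0))/I(12) = -95 - 0/(-7) = -95 - 0*(-1)/7 = -95 - 98*0 = -95 + 0 = -95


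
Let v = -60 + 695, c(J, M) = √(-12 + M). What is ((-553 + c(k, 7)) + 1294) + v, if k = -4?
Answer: 1376 + I*√5 ≈ 1376.0 + 2.2361*I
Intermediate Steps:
v = 635
((-553 + c(k, 7)) + 1294) + v = ((-553 + √(-12 + 7)) + 1294) + 635 = ((-553 + √(-5)) + 1294) + 635 = ((-553 + I*√5) + 1294) + 635 = (741 + I*√5) + 635 = 1376 + I*√5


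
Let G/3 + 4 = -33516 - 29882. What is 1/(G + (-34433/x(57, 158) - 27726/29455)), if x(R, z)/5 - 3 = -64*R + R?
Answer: -21136908/4020346050265 ≈ -5.2575e-6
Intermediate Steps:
x(R, z) = 15 - 315*R (x(R, z) = 15 + 5*(-64*R + R) = 15 + 5*(-63*R) = 15 - 315*R)
G = -190206 (G = -12 + 3*(-33516 - 29882) = -12 + 3*(-63398) = -12 - 190194 = -190206)
1/(G + (-34433/x(57, 158) - 27726/29455)) = 1/(-190206 + (-34433/(15 - 315*57) - 27726/29455)) = 1/(-190206 + (-34433/(15 - 17955) - 27726*1/29455)) = 1/(-190206 + (-34433/(-17940) - 27726/29455)) = 1/(-190206 + (-34433*(-1/17940) - 27726/29455)) = 1/(-190206 + (34433/17940 - 27726/29455)) = 1/(-190206 + 20672783/21136908) = 1/(-4020346050265/21136908) = -21136908/4020346050265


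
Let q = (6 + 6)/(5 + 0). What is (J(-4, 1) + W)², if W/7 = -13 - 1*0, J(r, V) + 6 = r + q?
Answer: 243049/25 ≈ 9722.0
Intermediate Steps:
q = 12/5 ≈ 2.4000
J(r, V) = -18/5 + r (J(r, V) = -6 + (r + 12/5) = -6 + (12/5 + r) = -18/5 + r)
W = -91 (W = 7*(-13 - 1*0) = 7*(-13 + 0) = 7*(-13) = -91)
(J(-4, 1) + W)² = ((-18/5 - 4) - 91)² = (-38/5 - 91)² = (-493/5)² = 243049/25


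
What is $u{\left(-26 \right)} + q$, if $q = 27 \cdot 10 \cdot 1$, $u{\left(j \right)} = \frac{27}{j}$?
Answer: $\frac{6993}{26} \approx 268.96$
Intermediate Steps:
$q = 270$ ($q = 270 \cdot 1 = 270$)
$u{\left(-26 \right)} + q = \frac{27}{-26} + 270 = 27 \left(- \frac{1}{26}\right) + 270 = - \frac{27}{26} + 270 = \frac{6993}{26}$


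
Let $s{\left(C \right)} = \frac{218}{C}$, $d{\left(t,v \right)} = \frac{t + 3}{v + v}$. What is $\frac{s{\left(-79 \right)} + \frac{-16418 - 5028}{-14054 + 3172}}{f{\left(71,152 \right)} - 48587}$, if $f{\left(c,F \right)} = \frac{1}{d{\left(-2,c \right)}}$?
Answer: $\frac{339021}{20823550355} \approx 1.6281 \cdot 10^{-5}$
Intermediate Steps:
$d{\left(t,v \right)} = \frac{3 + t}{2 v}$
$f{\left(c,F \right)} = 2 c$ ($f{\left(c,F \right)} = \frac{1}{\frac{1}{2} \frac{1}{c} \left(3 - 2\right)} = \frac{1}{\frac{1}{2} \frac{1}{c} 1} = \frac{1}{\frac{1}{2} \frac{1}{c}} = 2 c$)
$\frac{s{\left(-79 \right)} + \frac{-16418 - 5028}{-14054 + 3172}}{f{\left(71,152 \right)} - 48587} = \frac{\frac{218}{-79} + \frac{-16418 - 5028}{-14054 + 3172}}{2 \cdot 71 - 48587} = \frac{218 \left(- \frac{1}{79}\right) - \frac{21446}{-10882}}{142 - 48587} = \frac{- \frac{218}{79} - - \frac{10723}{5441}}{-48445} = \left(- \frac{218}{79} + \frac{10723}{5441}\right) \left(- \frac{1}{48445}\right) = \left(- \frac{339021}{429839}\right) \left(- \frac{1}{48445}\right) = \frac{339021}{20823550355}$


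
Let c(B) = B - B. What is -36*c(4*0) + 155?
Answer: 155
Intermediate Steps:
c(B) = 0
-36*c(4*0) + 155 = -36*0 + 155 = 0 + 155 = 155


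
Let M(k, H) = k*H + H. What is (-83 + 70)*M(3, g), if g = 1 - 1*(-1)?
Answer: -104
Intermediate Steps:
g = 2 (g = 1 + 1 = 2)
M(k, H) = H + H*k (M(k, H) = H*k + H = H + H*k)
(-83 + 70)*M(3, g) = (-83 + 70)*(2*(1 + 3)) = -26*4 = -13*8 = -104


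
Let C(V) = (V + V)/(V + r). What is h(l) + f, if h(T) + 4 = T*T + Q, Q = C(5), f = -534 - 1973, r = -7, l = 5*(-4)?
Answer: -2116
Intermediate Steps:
l = -20
f = -2507
C(V) = 2*V/(-7 + V) (C(V) = (V + V)/(V - 7) = (2*V)/(-7 + V) = 2*V/(-7 + V))
Q = -5 (Q = 2*5/(-7 + 5) = 2*5/(-2) = 2*5*(-½) = -5)
h(T) = -9 + T² (h(T) = -4 + (T*T - 5) = -4 + (T² - 5) = -4 + (-5 + T²) = -9 + T²)
h(l) + f = (-9 + (-20)²) - 2507 = (-9 + 400) - 2507 = 391 - 2507 = -2116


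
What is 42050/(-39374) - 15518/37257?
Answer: -1088831291/733478559 ≈ -1.4845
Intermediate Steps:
42050/(-39374) - 15518/37257 = 42050*(-1/39374) - 15518*1/37257 = -21025/19687 - 15518/37257 = -1088831291/733478559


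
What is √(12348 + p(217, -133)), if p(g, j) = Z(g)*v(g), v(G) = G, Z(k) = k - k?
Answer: 42*√7 ≈ 111.12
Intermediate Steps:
Z(k) = 0
p(g, j) = 0 (p(g, j) = 0*g = 0)
√(12348 + p(217, -133)) = √(12348 + 0) = √12348 = 42*√7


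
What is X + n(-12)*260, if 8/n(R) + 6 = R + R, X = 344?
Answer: 824/3 ≈ 274.67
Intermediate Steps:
n(R) = 8/(-6 + 2*R) (n(R) = 8/(-6 + (R + R)) = 8/(-6 + 2*R))
X + n(-12)*260 = 344 + (4/(-3 - 12))*260 = 344 + (4/(-15))*260 = 344 + (4*(-1/15))*260 = 344 - 4/15*260 = 344 - 208/3 = 824/3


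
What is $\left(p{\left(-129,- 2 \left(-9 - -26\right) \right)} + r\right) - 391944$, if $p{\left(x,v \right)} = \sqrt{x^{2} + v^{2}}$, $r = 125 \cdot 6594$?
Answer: $432306 + 37 \sqrt{13} \approx 4.3244 \cdot 10^{5}$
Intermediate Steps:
$r = 824250$
$p{\left(x,v \right)} = \sqrt{v^{2} + x^{2}}$
$\left(p{\left(-129,- 2 \left(-9 - -26\right) \right)} + r\right) - 391944 = \left(\sqrt{\left(- 2 \left(-9 - -26\right)\right)^{2} + \left(-129\right)^{2}} + 824250\right) - 391944 = \left(\sqrt{\left(- 2 \left(-9 + 26\right)\right)^{2} + 16641} + 824250\right) - 391944 = \left(\sqrt{\left(\left(-2\right) 17\right)^{2} + 16641} + 824250\right) - 391944 = \left(\sqrt{\left(-34\right)^{2} + 16641} + 824250\right) - 391944 = \left(\sqrt{1156 + 16641} + 824250\right) - 391944 = \left(\sqrt{17797} + 824250\right) - 391944 = \left(37 \sqrt{13} + 824250\right) - 391944 = \left(824250 + 37 \sqrt{13}\right) - 391944 = 432306 + 37 \sqrt{13}$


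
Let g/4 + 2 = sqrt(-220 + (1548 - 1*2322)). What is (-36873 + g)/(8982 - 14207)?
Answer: 36881/5225 - 4*I*sqrt(994)/5225 ≈ 7.0586 - 0.024136*I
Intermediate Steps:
g = -8 + 4*I*sqrt(994) (g = -8 + 4*sqrt(-220 + (1548 - 1*2322)) = -8 + 4*sqrt(-220 + (1548 - 2322)) = -8 + 4*sqrt(-220 - 774) = -8 + 4*sqrt(-994) = -8 + 4*(I*sqrt(994)) = -8 + 4*I*sqrt(994) ≈ -8.0 + 126.11*I)
(-36873 + g)/(8982 - 14207) = (-36873 + (-8 + 4*I*sqrt(994)))/(8982 - 14207) = (-36881 + 4*I*sqrt(994))/(-5225) = (-36881 + 4*I*sqrt(994))*(-1/5225) = 36881/5225 - 4*I*sqrt(994)/5225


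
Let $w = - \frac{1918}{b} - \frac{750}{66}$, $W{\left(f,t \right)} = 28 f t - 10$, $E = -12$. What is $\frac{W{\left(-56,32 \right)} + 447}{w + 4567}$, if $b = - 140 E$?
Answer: $- \frac{65655480}{6011933} \approx -10.921$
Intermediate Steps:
$b = 1680$ ($b = \left(-140\right) \left(-12\right) = 1680$)
$W{\left(f,t \right)} = -10 + 28 f t$ ($W{\left(f,t \right)} = 28 f t - 10 = -10 + 28 f t$)
$w = - \frac{16507}{1320}$ ($w = - \frac{1918}{1680} - \frac{750}{66} = \left(-1918\right) \frac{1}{1680} - \frac{125}{11} = - \frac{137}{120} - \frac{125}{11} = - \frac{16507}{1320} \approx -12.505$)
$\frac{W{\left(-56,32 \right)} + 447}{w + 4567} = \frac{\left(-10 + 28 \left(-56\right) 32\right) + 447}{- \frac{16507}{1320} + 4567} = \frac{\left(-10 - 50176\right) + 447}{\frac{6011933}{1320}} = \left(-50186 + 447\right) \frac{1320}{6011933} = \left(-49739\right) \frac{1320}{6011933} = - \frac{65655480}{6011933}$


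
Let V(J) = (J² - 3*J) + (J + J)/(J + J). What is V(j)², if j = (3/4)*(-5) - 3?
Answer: 1142761/256 ≈ 4463.9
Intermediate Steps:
j = -27/4 (j = (3*(¼))*(-5) - 3 = (¾)*(-5) - 3 = -15/4 - 3 = -27/4 ≈ -6.7500)
V(J) = 1 + J² - 3*J (V(J) = (J² - 3*J) + (2*J)/((2*J)) = (J² - 3*J) + (2*J)*(1/(2*J)) = (J² - 3*J) + 1 = 1 + J² - 3*J)
V(j)² = (1 + (-27/4)² - 3*(-27/4))² = (1 + 729/16 + 81/4)² = (1069/16)² = 1142761/256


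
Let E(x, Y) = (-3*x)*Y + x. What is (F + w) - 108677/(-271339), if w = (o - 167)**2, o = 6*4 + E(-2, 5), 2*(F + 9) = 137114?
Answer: 22188312724/271339 ≈ 81773.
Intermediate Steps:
E(x, Y) = x - 3*Y*x (E(x, Y) = -3*Y*x + x = x - 3*Y*x)
F = 68548 (F = -9 + (1/2)*137114 = -9 + 68557 = 68548)
o = 52 (o = 6*4 - 2*(1 - 3*5) = 24 - 2*(1 - 15) = 24 - 2*(-14) = 24 + 28 = 52)
w = 13225 (w = (52 - 167)**2 = (-115)**2 = 13225)
(F + w) - 108677/(-271339) = (68548 + 13225) - 108677/(-271339) = 81773 - 108677*(-1/271339) = 81773 + 108677/271339 = 22188312724/271339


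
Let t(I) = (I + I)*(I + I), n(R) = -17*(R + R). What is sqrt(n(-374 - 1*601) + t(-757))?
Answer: sqrt(2325346) ≈ 1524.9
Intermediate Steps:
n(R) = -34*R
t(I) = 4*I**2 (t(I) = (2*I)*(2*I) = 4*I**2)
sqrt(n(-374 - 1*601) + t(-757)) = sqrt(-34*(-374 - 1*601) + 4*(-757)**2) = sqrt(-34*(-374 - 601) + 4*573049) = sqrt(-34*(-975) + 2292196) = sqrt(33150 + 2292196) = sqrt(2325346)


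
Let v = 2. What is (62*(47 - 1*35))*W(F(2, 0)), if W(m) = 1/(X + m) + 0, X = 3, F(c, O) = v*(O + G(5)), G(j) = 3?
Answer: 248/3 ≈ 82.667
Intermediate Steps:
F(c, O) = 6 + 2*O (F(c, O) = 2*(O + 3) = 2*(3 + O) = 6 + 2*O)
W(m) = 1/(3 + m) (W(m) = 1/(3 + m) + 0 = 1/(3 + m))
(62*(47 - 1*35))*W(F(2, 0)) = (62*(47 - 1*35))/(3 + (6 + 2*0)) = (62*(47 - 35))/(3 + (6 + 0)) = (62*12)/(3 + 6) = 744/9 = 744*(⅑) = 248/3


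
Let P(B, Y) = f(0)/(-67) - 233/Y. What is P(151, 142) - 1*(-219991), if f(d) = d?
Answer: 31238489/142 ≈ 2.1999e+5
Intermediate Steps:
P(B, Y) = -233/Y (P(B, Y) = 0/(-67) - 233/Y = 0*(-1/67) - 233/Y = 0 - 233/Y = -233/Y)
P(151, 142) - 1*(-219991) = -233/142 - 1*(-219991) = -233*1/142 + 219991 = -233/142 + 219991 = 31238489/142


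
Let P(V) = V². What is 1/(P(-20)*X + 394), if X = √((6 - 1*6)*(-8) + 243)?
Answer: -197/19362382 + 900*√3/9681191 ≈ 0.00015084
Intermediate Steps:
X = 9*√3 (X = √((6 - 6)*(-8) + 243) = √(0*(-8) + 243) = √(0 + 243) = √243 = 9*√3 ≈ 15.588)
1/(P(-20)*X + 394) = 1/((-20)²*(9*√3) + 394) = 1/(400*(9*√3) + 394) = 1/(3600*√3 + 394) = 1/(394 + 3600*√3)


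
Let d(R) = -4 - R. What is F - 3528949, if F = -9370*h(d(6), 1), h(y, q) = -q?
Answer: -3519579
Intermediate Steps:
F = 9370 (F = -(-9370) = -9370*(-1) = 9370)
F - 3528949 = 9370 - 3528949 = -3519579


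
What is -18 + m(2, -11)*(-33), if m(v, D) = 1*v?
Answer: -84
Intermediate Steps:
m(v, D) = v
-18 + m(2, -11)*(-33) = -18 + 2*(-33) = -18 - 66 = -84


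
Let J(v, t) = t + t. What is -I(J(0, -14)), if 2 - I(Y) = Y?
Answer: -30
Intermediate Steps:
J(v, t) = 2*t
I(Y) = 2 - Y
-I(J(0, -14)) = -(2 - 2*(-14)) = -(2 - 1*(-28)) = -(2 + 28) = -1*30 = -30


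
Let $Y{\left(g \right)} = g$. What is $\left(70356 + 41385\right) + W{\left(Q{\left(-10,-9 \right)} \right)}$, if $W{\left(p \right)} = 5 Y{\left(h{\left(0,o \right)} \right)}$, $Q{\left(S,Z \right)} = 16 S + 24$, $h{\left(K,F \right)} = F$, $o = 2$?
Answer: $111751$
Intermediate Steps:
$Q{\left(S,Z \right)} = 24 + 16 S$
$W{\left(p \right)} = 10$ ($W{\left(p \right)} = 5 \cdot 2 = 10$)
$\left(70356 + 41385\right) + W{\left(Q{\left(-10,-9 \right)} \right)} = \left(70356 + 41385\right) + 10 = 111741 + 10 = 111751$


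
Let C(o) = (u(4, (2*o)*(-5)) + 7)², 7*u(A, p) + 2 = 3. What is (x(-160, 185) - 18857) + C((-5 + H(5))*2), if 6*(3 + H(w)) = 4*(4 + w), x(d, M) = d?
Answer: -929333/49 ≈ -18966.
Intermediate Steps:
H(w) = -⅓ + 2*w/3 (H(w) = -3 + (4*(4 + w))/6 = -3 + (16 + 4*w)/6 = -3 + (8/3 + 2*w/3) = -⅓ + 2*w/3)
u(A, p) = ⅐ (u(A, p) = -2/7 + (⅐)*3 = -2/7 + 3/7 = ⅐)
C(o) = 2500/49 (C(o) = (⅐ + 7)² = (50/7)² = 2500/49)
(x(-160, 185) - 18857) + C((-5 + H(5))*2) = (-160 - 18857) + 2500/49 = -19017 + 2500/49 = -929333/49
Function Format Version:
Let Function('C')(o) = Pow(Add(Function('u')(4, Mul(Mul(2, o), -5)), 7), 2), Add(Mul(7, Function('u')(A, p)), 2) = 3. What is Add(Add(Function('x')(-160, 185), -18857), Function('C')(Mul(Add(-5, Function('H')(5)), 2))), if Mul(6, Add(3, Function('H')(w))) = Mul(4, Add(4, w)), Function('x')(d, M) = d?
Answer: Rational(-929333, 49) ≈ -18966.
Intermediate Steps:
Function('H')(w) = Add(Rational(-1, 3), Mul(Rational(2, 3), w)) (Function('H')(w) = Add(-3, Mul(Rational(1, 6), Mul(4, Add(4, w)))) = Add(-3, Mul(Rational(1, 6), Add(16, Mul(4, w)))) = Add(-3, Add(Rational(8, 3), Mul(Rational(2, 3), w))) = Add(Rational(-1, 3), Mul(Rational(2, 3), w)))
Function('u')(A, p) = Rational(1, 7) (Function('u')(A, p) = Add(Rational(-2, 7), Mul(Rational(1, 7), 3)) = Add(Rational(-2, 7), Rational(3, 7)) = Rational(1, 7))
Function('C')(o) = Rational(2500, 49) (Function('C')(o) = Pow(Add(Rational(1, 7), 7), 2) = Pow(Rational(50, 7), 2) = Rational(2500, 49))
Add(Add(Function('x')(-160, 185), -18857), Function('C')(Mul(Add(-5, Function('H')(5)), 2))) = Add(Add(-160, -18857), Rational(2500, 49)) = Add(-19017, Rational(2500, 49)) = Rational(-929333, 49)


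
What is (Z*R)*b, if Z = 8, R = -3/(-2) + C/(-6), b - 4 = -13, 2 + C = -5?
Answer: -192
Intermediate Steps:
C = -7 (C = -2 - 5 = -7)
b = -9 (b = 4 - 13 = -9)
R = 8/3 (R = -3/(-2) - 7/(-6) = -3*(-½) - 7*(-⅙) = 3/2 + 7/6 = 8/3 ≈ 2.6667)
(Z*R)*b = (8*(8/3))*(-9) = (64/3)*(-9) = -192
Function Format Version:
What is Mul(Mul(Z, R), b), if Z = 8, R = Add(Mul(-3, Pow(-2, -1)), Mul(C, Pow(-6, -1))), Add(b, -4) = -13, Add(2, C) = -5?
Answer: -192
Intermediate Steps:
C = -7 (C = Add(-2, -5) = -7)
b = -9 (b = Add(4, -13) = -9)
R = Rational(8, 3) (R = Add(Mul(-3, Pow(-2, -1)), Mul(-7, Pow(-6, -1))) = Add(Mul(-3, Rational(-1, 2)), Mul(-7, Rational(-1, 6))) = Add(Rational(3, 2), Rational(7, 6)) = Rational(8, 3) ≈ 2.6667)
Mul(Mul(Z, R), b) = Mul(Mul(8, Rational(8, 3)), -9) = Mul(Rational(64, 3), -9) = -192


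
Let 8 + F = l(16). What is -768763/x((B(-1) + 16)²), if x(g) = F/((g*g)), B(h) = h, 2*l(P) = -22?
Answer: 38918626875/19 ≈ 2.0483e+9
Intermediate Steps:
l(P) = -11 (l(P) = (½)*(-22) = -11)
F = -19 (F = -8 - 11 = -19)
x(g) = -19/g²
-768763/x((B(-1) + 16)²) = -768763*(-(-1 + 16)⁴/19) = -768763/((-19/(15²)²)) = -768763/((-19/225²)) = -768763/((-19*1/50625)) = -768763/(-19/50625) = -768763*(-50625/19) = 38918626875/19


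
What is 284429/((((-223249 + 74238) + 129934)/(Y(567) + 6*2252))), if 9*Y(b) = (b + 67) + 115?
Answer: -34801879153/171693 ≈ -2.0270e+5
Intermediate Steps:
Y(b) = 182/9 + b/9 (Y(b) = ((b + 67) + 115)/9 = ((67 + b) + 115)/9 = (182 + b)/9 = 182/9 + b/9)
284429/((((-223249 + 74238) + 129934)/(Y(567) + 6*2252))) = 284429/((((-223249 + 74238) + 129934)/((182/9 + (1/9)*567) + 6*2252))) = 284429/(((-149011 + 129934)/((182/9 + 63) + 13512))) = 284429/((-19077/(749/9 + 13512))) = 284429/((-19077/122357/9)) = 284429/((-19077*9/122357)) = 284429/(-171693/122357) = 284429*(-122357/171693) = -34801879153/171693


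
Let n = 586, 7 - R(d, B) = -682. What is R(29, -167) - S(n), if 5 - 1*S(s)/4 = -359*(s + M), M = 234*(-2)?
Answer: -168779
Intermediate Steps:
M = -468
R(d, B) = 689 (R(d, B) = 7 - 1*(-682) = 7 + 682 = 689)
S(s) = -672028 + 1436*s (S(s) = 20 - (-1436)*(s - 468) = 20 - (-1436)*(-468 + s) = 20 - 4*(168012 - 359*s) = 20 + (-672048 + 1436*s) = -672028 + 1436*s)
R(29, -167) - S(n) = 689 - (-672028 + 1436*586) = 689 - (-672028 + 841496) = 689 - 1*169468 = 689 - 169468 = -168779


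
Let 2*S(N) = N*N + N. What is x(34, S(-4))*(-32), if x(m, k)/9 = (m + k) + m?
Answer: -21312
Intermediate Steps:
S(N) = N/2 + N²/2 (S(N) = (N*N + N)/2 = (N² + N)/2 = (N + N²)/2 = N/2 + N²/2)
x(m, k) = 9*k + 18*m (x(m, k) = 9*((m + k) + m) = 9*((k + m) + m) = 9*(k + 2*m) = 9*k + 18*m)
x(34, S(-4))*(-32) = (9*((½)*(-4)*(1 - 4)) + 18*34)*(-32) = (9*((½)*(-4)*(-3)) + 612)*(-32) = (9*6 + 612)*(-32) = (54 + 612)*(-32) = 666*(-32) = -21312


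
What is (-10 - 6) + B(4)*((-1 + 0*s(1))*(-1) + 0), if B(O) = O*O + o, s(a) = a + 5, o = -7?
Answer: -7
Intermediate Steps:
s(a) = 5 + a
B(O) = -7 + O² (B(O) = O*O - 7 = O² - 7 = -7 + O²)
(-10 - 6) + B(4)*((-1 + 0*s(1))*(-1) + 0) = (-10 - 6) + (-7 + 4²)*((-1 + 0*(5 + 1))*(-1) + 0) = -16 + (-7 + 16)*((-1 + 0*6)*(-1) + 0) = -16 + 9*((-1 + 0)*(-1) + 0) = -16 + 9*(-1*(-1) + 0) = -16 + 9*(1 + 0) = -16 + 9*1 = -16 + 9 = -7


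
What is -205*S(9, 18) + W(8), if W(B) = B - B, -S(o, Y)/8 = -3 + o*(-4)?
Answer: -63960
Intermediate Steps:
S(o, Y) = 24 + 32*o (S(o, Y) = -8*(-3 + o*(-4)) = -8*(-3 - 4*o) = 24 + 32*o)
W(B) = 0
-205*S(9, 18) + W(8) = -205*(24 + 32*9) + 0 = -205*(24 + 288) + 0 = -205*312 + 0 = -63960 + 0 = -63960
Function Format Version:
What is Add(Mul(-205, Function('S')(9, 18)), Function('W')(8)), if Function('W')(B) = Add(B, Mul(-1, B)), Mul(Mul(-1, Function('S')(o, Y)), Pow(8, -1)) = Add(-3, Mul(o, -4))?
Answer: -63960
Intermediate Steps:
Function('S')(o, Y) = Add(24, Mul(32, o)) (Function('S')(o, Y) = Mul(-8, Add(-3, Mul(o, -4))) = Mul(-8, Add(-3, Mul(-4, o))) = Add(24, Mul(32, o)))
Function('W')(B) = 0
Add(Mul(-205, Function('S')(9, 18)), Function('W')(8)) = Add(Mul(-205, Add(24, Mul(32, 9))), 0) = Add(Mul(-205, Add(24, 288)), 0) = Add(Mul(-205, 312), 0) = Add(-63960, 0) = -63960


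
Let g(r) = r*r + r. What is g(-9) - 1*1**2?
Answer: 71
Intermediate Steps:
g(r) = r + r**2 (g(r) = r**2 + r = r + r**2)
g(-9) - 1*1**2 = -9*(1 - 9) - 1*1**2 = -9*(-8) - 1*1 = 72 - 1 = 71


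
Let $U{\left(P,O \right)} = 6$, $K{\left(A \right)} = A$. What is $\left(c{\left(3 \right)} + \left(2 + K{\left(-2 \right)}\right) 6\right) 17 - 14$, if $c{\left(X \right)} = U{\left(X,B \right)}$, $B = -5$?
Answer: $88$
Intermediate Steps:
$c{\left(X \right)} = 6$
$\left(c{\left(3 \right)} + \left(2 + K{\left(-2 \right)}\right) 6\right) 17 - 14 = \left(6 + \left(2 - 2\right) 6\right) 17 - 14 = \left(6 + 0 \cdot 6\right) 17 - 14 = \left(6 + 0\right) 17 - 14 = 6 \cdot 17 - 14 = 102 - 14 = 88$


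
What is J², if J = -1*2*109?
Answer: 47524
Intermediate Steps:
J = -218 (J = -2*109 = -218)
J² = (-218)² = 47524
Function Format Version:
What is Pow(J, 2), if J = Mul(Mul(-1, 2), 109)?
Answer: 47524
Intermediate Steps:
J = -218 (J = Mul(-2, 109) = -218)
Pow(J, 2) = Pow(-218, 2) = 47524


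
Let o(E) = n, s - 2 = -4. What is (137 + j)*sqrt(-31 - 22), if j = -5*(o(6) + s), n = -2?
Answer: 157*I*sqrt(53) ≈ 1143.0*I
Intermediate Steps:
s = -2 (s = 2 - 4 = -2)
o(E) = -2
j = 20 (j = -5*(-2 - 2) = -5*(-4) = 20)
(137 + j)*sqrt(-31 - 22) = (137 + 20)*sqrt(-31 - 22) = 157*sqrt(-53) = 157*(I*sqrt(53)) = 157*I*sqrt(53)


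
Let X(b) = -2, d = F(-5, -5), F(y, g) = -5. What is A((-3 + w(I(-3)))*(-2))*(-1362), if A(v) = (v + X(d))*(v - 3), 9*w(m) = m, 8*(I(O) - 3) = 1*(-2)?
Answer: -595421/54 ≈ -11026.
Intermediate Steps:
I(O) = 11/4 (I(O) = 3 + (1*(-2))/8 = 3 + (⅛)*(-2) = 3 - ¼ = 11/4)
w(m) = m/9
d = -5
A(v) = (-3 + v)*(-2 + v) (A(v) = (v - 2)*(v - 3) = (-2 + v)*(-3 + v) = (-3 + v)*(-2 + v))
A((-3 + w(I(-3)))*(-2))*(-1362) = (6 + ((-3 + (⅑)*(11/4))*(-2))² - 5*(-3 + (⅑)*(11/4))*(-2))*(-1362) = (6 + ((-3 + 11/36)*(-2))² - 5*(-3 + 11/36)*(-2))*(-1362) = (6 + (-97/36*(-2))² - (-485)*(-2)/36)*(-1362) = (6 + (97/18)² - 5*97/18)*(-1362) = (6 + 9409/324 - 485/18)*(-1362) = (2623/324)*(-1362) = -595421/54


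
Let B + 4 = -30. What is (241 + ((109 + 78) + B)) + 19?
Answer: 413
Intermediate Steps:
B = -34 (B = -4 - 30 = -34)
(241 + ((109 + 78) + B)) + 19 = (241 + ((109 + 78) - 34)) + 19 = (241 + (187 - 34)) + 19 = (241 + 153) + 19 = 394 + 19 = 413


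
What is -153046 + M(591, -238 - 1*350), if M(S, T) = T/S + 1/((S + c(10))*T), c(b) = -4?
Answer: -10406542450445/67995732 ≈ -1.5305e+5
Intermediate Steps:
M(S, T) = T/S + 1/(T*(-4 + S)) (M(S, T) = T/S + 1/((S - 4)*T) = T/S + 1/((-4 + S)*T) = T/S + 1/(T*(-4 + S)))
-153046 + M(591, -238 - 1*350) = -153046 + (591 - 4*(-238 - 1*350)**2 + 591*(-238 - 1*350)**2)/(591*(-238 - 1*350)*(-4 + 591)) = -153046 + (1/591)*(591 - 4*(-238 - 350)**2 + 591*(-238 - 350)**2)/(-238 - 350*587) = -153046 + (1/591)*(1/587)*(591 - 4*(-588)**2 + 591*(-588)**2)/(-588) = -153046 + (1/591)*(-1/588)*(1/587)*(591 - 4*345744 + 591*345744) = -153046 + (1/591)*(-1/588)*(1/587)*(591 - 1382976 + 204334704) = -153046 + (1/591)*(-1/588)*(1/587)*202952319 = -153046 - 67650773/67995732 = -10406542450445/67995732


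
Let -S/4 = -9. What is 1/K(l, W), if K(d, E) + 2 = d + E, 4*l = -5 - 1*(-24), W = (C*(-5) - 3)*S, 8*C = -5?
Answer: 4/29 ≈ 0.13793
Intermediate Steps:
S = 36 (S = -4*(-9) = 36)
C = -5/8 (C = (⅛)*(-5) = -5/8 ≈ -0.62500)
W = 9/2 (W = (-5/8*(-5) - 3)*36 = (25/8 - 3)*36 = (⅛)*36 = 9/2 ≈ 4.5000)
l = 19/4 (l = (-5 - 1*(-24))/4 = (-5 + 24)/4 = (¼)*19 = 19/4 ≈ 4.7500)
K(d, E) = -2 + E + d (K(d, E) = -2 + (d + E) = -2 + (E + d) = -2 + E + d)
1/K(l, W) = 1/(-2 + 9/2 + 19/4) = 1/(29/4) = 4/29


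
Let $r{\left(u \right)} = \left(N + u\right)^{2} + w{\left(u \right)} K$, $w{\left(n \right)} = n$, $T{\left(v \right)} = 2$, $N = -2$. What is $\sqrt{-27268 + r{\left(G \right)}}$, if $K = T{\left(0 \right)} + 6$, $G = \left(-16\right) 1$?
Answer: $24 i \sqrt{47} \approx 164.54 i$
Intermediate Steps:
$G = -16$
$K = 8$ ($K = 2 + 6 = 8$)
$r{\left(u \right)} = \left(-2 + u\right)^{2} + 8 u$ ($r{\left(u \right)} = \left(-2 + u\right)^{2} + u 8 = \left(-2 + u\right)^{2} + 8 u$)
$\sqrt{-27268 + r{\left(G \right)}} = \sqrt{-27268 + \left(\left(-2 - 16\right)^{2} + 8 \left(-16\right)\right)} = \sqrt{-27268 - \left(128 - \left(-18\right)^{2}\right)} = \sqrt{-27268 + \left(324 - 128\right)} = \sqrt{-27268 + 196} = \sqrt{-27072} = 24 i \sqrt{47}$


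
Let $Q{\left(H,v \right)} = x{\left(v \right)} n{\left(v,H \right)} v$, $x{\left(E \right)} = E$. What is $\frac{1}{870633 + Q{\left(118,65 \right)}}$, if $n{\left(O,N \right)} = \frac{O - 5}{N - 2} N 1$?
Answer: $\frac{29}{32726607} \approx 8.8613 \cdot 10^{-7}$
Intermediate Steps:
$n{\left(O,N \right)} = \frac{N \left(-5 + O\right)}{-2 + N}$ ($n{\left(O,N \right)} = \frac{-5 + O}{-2 + N} N 1 = \frac{N \left(-5 + O\right)}{-2 + N} 1 = \frac{N \left(-5 + O\right)}{-2 + N}$)
$Q{\left(H,v \right)} = \frac{H v^{2} \left(-5 + v\right)}{-2 + H}$ ($Q{\left(H,v \right)} = v \frac{H \left(-5 + v\right)}{-2 + H} v = \frac{H v \left(-5 + v\right)}{-2 + H} v = \frac{H v^{2} \left(-5 + v\right)}{-2 + H}$)
$\frac{1}{870633 + Q{\left(118,65 \right)}} = \frac{1}{870633 + \frac{118 \cdot 65^{2} \left(-5 + 65\right)}{-2 + 118}} = \frac{1}{870633 + 118 \cdot 4225 \cdot \frac{1}{116} \cdot 60} = \frac{1}{870633 + \frac{7478250}{29}} = \frac{1}{\frac{32726607}{29}} = \frac{29}{32726607}$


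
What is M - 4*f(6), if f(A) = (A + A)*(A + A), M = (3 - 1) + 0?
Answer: -574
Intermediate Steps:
M = 2 (M = 2 + 0 = 2)
f(A) = 4*A**2 (f(A) = (2*A)*(2*A) = 4*A**2)
M - 4*f(6) = 2 - 16*6**2 = 2 - 16*36 = 2 - 4*144 = 2 - 576 = -574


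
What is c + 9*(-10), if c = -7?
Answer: -97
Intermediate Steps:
c + 9*(-10) = -7 + 9*(-10) = -7 - 90 = -97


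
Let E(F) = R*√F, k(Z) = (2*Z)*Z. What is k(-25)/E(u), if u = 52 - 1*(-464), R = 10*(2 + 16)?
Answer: 125*√129/4644 ≈ 0.30571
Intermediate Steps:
k(Z) = 2*Z²
R = 180 (R = 10*18 = 180)
u = 516 (u = 52 + 464 = 516)
E(F) = 180*√F
k(-25)/E(u) = (2*(-25)²)/((180*√516)) = (2*625)/((180*(2*√129))) = 1250/((360*√129)) = 1250*(√129/46440) = 125*√129/4644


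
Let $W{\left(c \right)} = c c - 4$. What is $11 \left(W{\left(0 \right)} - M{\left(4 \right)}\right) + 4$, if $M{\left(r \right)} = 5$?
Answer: $-95$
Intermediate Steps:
$W{\left(c \right)} = -4 + c^{2}$ ($W{\left(c \right)} = c^{2} - 4 = -4 + c^{2}$)
$11 \left(W{\left(0 \right)} - M{\left(4 \right)}\right) + 4 = 11 \left(\left(-4 + 0^{2}\right) - 5\right) + 4 = 11 \left(\left(-4 + 0\right) - 5\right) + 4 = 11 \left(-4 - 5\right) + 4 = 11 \left(-9\right) + 4 = -99 + 4 = -95$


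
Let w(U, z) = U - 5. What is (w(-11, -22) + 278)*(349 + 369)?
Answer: 188116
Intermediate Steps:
w(U, z) = -5 + U
(w(-11, -22) + 278)*(349 + 369) = ((-5 - 11) + 278)*(349 + 369) = (-16 + 278)*718 = 262*718 = 188116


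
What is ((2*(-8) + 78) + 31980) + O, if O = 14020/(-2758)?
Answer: 44178908/1379 ≈ 32037.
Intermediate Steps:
O = -7010/1379 (O = 14020*(-1/2758) = -7010/1379 ≈ -5.0834)
((2*(-8) + 78) + 31980) + O = ((2*(-8) + 78) + 31980) - 7010/1379 = ((-16 + 78) + 31980) - 7010/1379 = (62 + 31980) - 7010/1379 = 32042 - 7010/1379 = 44178908/1379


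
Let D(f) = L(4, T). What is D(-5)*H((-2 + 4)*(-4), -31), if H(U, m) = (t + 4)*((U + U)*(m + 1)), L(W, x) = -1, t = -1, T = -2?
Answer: -1440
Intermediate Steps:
D(f) = -1
H(U, m) = 6*U*(1 + m) (H(U, m) = (-1 + 4)*((U + U)*(m + 1)) = 3*((2*U)*(1 + m)) = 3*(2*U*(1 + m)) = 6*U*(1 + m))
D(-5)*H((-2 + 4)*(-4), -31) = -6*(-2 + 4)*(-4)*(1 - 31) = -6*2*(-4)*(-30) = -6*(-8)*(-30) = -1*1440 = -1440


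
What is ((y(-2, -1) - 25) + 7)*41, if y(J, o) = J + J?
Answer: -902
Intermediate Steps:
y(J, o) = 2*J
((y(-2, -1) - 25) + 7)*41 = ((2*(-2) - 25) + 7)*41 = ((-4 - 25) + 7)*41 = (-29 + 7)*41 = -22*41 = -902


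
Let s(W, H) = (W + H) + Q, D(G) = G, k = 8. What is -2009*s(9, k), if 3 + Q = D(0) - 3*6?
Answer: 8036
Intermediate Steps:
Q = -21 (Q = -3 + (0 - 3*6) = -3 + (0 - 18) = -3 - 18 = -21)
s(W, H) = -21 + H + W (s(W, H) = (W + H) - 21 = (H + W) - 21 = -21 + H + W)
-2009*s(9, k) = -2009*(-21 + 8 + 9) = -2009*(-4) = 8036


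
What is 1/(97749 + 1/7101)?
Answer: 7101/694115650 ≈ 1.0230e-5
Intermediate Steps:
1/(97749 + 1/7101) = 1/(694115650/7101) = 7101/694115650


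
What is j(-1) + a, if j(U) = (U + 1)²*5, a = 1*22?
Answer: 22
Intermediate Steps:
a = 22
j(U) = 5*(1 + U)² (j(U) = (1 + U)²*5 = 5*(1 + U)²)
j(-1) + a = 5*(1 - 1)² + 22 = 5*0² + 22 = 5*0 + 22 = 0 + 22 = 22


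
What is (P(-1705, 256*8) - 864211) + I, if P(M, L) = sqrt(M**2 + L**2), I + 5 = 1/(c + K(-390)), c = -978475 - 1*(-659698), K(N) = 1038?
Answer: -274595127625/317739 + sqrt(7101329) ≈ -8.6155e+5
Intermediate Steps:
c = -318777 (c = -978475 + 659698 = -318777)
I = -1588696/317739 (I = -5 + 1/(-318777 + 1038) = -5 + 1/(-317739) = -5 - 1/317739 = -1588696/317739 ≈ -5.0000)
P(M, L) = sqrt(L**2 + M**2)
(P(-1705, 256*8) - 864211) + I = (sqrt((256*8)**2 + (-1705)**2) - 864211) - 1588696/317739 = (sqrt(2048**2 + 2907025) - 864211) - 1588696/317739 = (sqrt(4194304 + 2907025) - 864211) - 1588696/317739 = (sqrt(7101329) - 864211) - 1588696/317739 = (-864211 + sqrt(7101329)) - 1588696/317739 = -274595127625/317739 + sqrt(7101329)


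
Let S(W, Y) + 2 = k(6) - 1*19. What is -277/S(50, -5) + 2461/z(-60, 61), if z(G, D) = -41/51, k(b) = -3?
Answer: -3000907/984 ≈ -3049.7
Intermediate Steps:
z(G, D) = -41/51 (z(G, D) = -41*1/51 = -41/51)
S(W, Y) = -24 (S(W, Y) = -2 + (-3 - 1*19) = -2 + (-3 - 19) = -2 - 22 = -24)
-277/S(50, -5) + 2461/z(-60, 61) = -277/(-24) + 2461/(-41/51) = -277*(-1/24) + 2461*(-51/41) = 277/24 - 125511/41 = -3000907/984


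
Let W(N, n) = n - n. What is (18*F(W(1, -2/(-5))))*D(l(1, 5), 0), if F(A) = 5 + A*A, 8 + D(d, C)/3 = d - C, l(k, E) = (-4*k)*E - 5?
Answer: -8910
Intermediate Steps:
l(k, E) = -5 - 4*E*k (l(k, E) = -4*E*k - 5 = -5 - 4*E*k)
D(d, C) = -24 - 3*C + 3*d (D(d, C) = -24 + 3*(d - C) = -24 + (-3*C + 3*d) = -24 - 3*C + 3*d)
W(N, n) = 0
F(A) = 5 + A**2
(18*F(W(1, -2/(-5))))*D(l(1, 5), 0) = (18*(5 + 0**2))*(-24 - 3*0 + 3*(-5 - 4*5*1)) = (18*(5 + 0))*(-24 + 0 + 3*(-5 - 20)) = (18*5)*(-24 + 0 + 3*(-25)) = 90*(-24 + 0 - 75) = 90*(-99) = -8910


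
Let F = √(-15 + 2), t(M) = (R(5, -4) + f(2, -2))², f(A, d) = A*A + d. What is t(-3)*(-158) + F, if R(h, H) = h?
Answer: -7742 + I*√13 ≈ -7742.0 + 3.6056*I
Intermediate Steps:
f(A, d) = d + A² (f(A, d) = A² + d = d + A²)
t(M) = 49 (t(M) = (5 + (-2 + 2²))² = (5 + (-2 + 4))² = (5 + 2)² = 7² = 49)
F = I*√13 (F = √(-13) = I*√13 ≈ 3.6056*I)
t(-3)*(-158) + F = 49*(-158) + I*√13 = -7742 + I*√13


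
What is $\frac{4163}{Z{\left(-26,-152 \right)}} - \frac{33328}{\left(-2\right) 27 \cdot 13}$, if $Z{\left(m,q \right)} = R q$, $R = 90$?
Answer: $\frac{25166923}{533520} \approx 47.171$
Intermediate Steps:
$Z{\left(m,q \right)} = 90 q$
$\frac{4163}{Z{\left(-26,-152 \right)}} - \frac{33328}{\left(-2\right) 27 \cdot 13} = \frac{4163}{90 \left(-152\right)} - \frac{33328}{\left(-2\right) 27 \cdot 13} = \frac{4163}{-13680} - \frac{33328}{\left(-54\right) 13} = 4163 \left(- \frac{1}{13680}\right) - \frac{33328}{-702} = - \frac{4163}{13680} - - \frac{16664}{351} = - \frac{4163}{13680} + \frac{16664}{351} = \frac{25166923}{533520}$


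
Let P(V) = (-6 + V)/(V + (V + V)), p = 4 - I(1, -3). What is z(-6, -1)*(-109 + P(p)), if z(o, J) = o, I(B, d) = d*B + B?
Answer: 654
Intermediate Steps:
I(B, d) = B + B*d (I(B, d) = B*d + B = B + B*d)
p = 6 (p = 4 - (1 - 3) = 4 - (-2) = 4 - 1*(-2) = 4 + 2 = 6)
P(V) = (-6 + V)/(3*V) (P(V) = (-6 + V)/(V + 2*V) = (-6 + V)/((3*V)) = (-6 + V)*(1/(3*V)) = (-6 + V)/(3*V))
z(-6, -1)*(-109 + P(p)) = -6*(-109 + (⅓)*(-6 + 6)/6) = -6*(-109 + (⅓)*(⅙)*0) = -6*(-109 + 0) = -6*(-109) = 654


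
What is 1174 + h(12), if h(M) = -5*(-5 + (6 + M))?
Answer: 1109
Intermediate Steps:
h(M) = -5 - 5*M (h(M) = -5*(1 + M) = -5 - 5*M)
1174 + h(12) = 1174 + (-5 - 5*12) = 1174 + (-5 - 60) = 1174 - 65 = 1109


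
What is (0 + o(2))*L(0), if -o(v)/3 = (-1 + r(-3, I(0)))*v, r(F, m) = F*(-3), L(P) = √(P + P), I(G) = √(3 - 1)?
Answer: 0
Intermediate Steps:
I(G) = √2
L(P) = √2*√P (L(P) = √(2*P) = √2*√P)
r(F, m) = -3*F
o(v) = -24*v (o(v) = -3*(-1 - 3*(-3))*v = -3*(-1 + 9)*v = -24*v)
(0 + o(2))*L(0) = (0 - 24*2)*(√2*√0) = (0 - 48)*(√2*0) = -48*0 = 0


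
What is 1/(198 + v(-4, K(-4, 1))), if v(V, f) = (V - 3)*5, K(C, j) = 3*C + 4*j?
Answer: 1/163 ≈ 0.0061350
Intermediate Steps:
v(V, f) = -15 + 5*V (v(V, f) = (-3 + V)*5 = -15 + 5*V)
1/(198 + v(-4, K(-4, 1))) = 1/(198 + (-15 + 5*(-4))) = 1/(198 + (-15 - 20)) = 1/(198 - 35) = 1/163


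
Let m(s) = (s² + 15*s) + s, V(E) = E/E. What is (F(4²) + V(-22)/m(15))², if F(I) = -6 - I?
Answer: 104632441/216225 ≈ 483.91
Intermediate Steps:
V(E) = 1
m(s) = s² + 16*s
(F(4²) + V(-22)/m(15))² = ((-6 - 1*4²) + 1/(15*(16 + 15)))² = ((-6 - 1*16) + 1/(15*31))² = ((-6 - 16) + 1/465)² = (-22 + 1*(1/465))² = (-22 + 1/465)² = (-10229/465)² = 104632441/216225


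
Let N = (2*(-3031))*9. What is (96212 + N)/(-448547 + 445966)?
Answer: -41654/2581 ≈ -16.139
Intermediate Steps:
N = -54558 (N = -6062*9 = -54558)
(96212 + N)/(-448547 + 445966) = (96212 - 54558)/(-448547 + 445966) = 41654/(-2581) = 41654*(-1/2581) = -41654/2581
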